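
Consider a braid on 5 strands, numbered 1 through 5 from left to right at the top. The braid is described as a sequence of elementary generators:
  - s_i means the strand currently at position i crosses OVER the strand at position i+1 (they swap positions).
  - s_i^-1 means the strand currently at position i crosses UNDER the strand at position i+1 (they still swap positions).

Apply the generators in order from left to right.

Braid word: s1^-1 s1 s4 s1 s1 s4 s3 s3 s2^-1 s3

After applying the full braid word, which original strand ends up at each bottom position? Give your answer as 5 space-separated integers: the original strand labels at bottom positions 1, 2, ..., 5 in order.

Gen 1 (s1^-1): strand 1 crosses under strand 2. Perm now: [2 1 3 4 5]
Gen 2 (s1): strand 2 crosses over strand 1. Perm now: [1 2 3 4 5]
Gen 3 (s4): strand 4 crosses over strand 5. Perm now: [1 2 3 5 4]
Gen 4 (s1): strand 1 crosses over strand 2. Perm now: [2 1 3 5 4]
Gen 5 (s1): strand 2 crosses over strand 1. Perm now: [1 2 3 5 4]
Gen 6 (s4): strand 5 crosses over strand 4. Perm now: [1 2 3 4 5]
Gen 7 (s3): strand 3 crosses over strand 4. Perm now: [1 2 4 3 5]
Gen 8 (s3): strand 4 crosses over strand 3. Perm now: [1 2 3 4 5]
Gen 9 (s2^-1): strand 2 crosses under strand 3. Perm now: [1 3 2 4 5]
Gen 10 (s3): strand 2 crosses over strand 4. Perm now: [1 3 4 2 5]

Answer: 1 3 4 2 5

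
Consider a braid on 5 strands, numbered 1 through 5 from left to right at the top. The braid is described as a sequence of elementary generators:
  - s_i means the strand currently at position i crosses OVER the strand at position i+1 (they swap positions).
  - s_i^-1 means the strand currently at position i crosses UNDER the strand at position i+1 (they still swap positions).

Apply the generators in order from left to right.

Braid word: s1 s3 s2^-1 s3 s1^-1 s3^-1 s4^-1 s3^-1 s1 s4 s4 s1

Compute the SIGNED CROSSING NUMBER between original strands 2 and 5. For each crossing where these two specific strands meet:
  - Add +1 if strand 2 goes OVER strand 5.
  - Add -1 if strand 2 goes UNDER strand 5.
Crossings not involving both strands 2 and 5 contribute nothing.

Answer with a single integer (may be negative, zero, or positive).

Answer: 0

Derivation:
Gen 1: crossing 1x2. Both 2&5? no. Sum: 0
Gen 2: crossing 3x4. Both 2&5? no. Sum: 0
Gen 3: crossing 1x4. Both 2&5? no. Sum: 0
Gen 4: crossing 1x3. Both 2&5? no. Sum: 0
Gen 5: crossing 2x4. Both 2&5? no. Sum: 0
Gen 6: crossing 3x1. Both 2&5? no. Sum: 0
Gen 7: crossing 3x5. Both 2&5? no. Sum: 0
Gen 8: crossing 1x5. Both 2&5? no. Sum: 0
Gen 9: crossing 4x2. Both 2&5? no. Sum: 0
Gen 10: crossing 1x3. Both 2&5? no. Sum: 0
Gen 11: crossing 3x1. Both 2&5? no. Sum: 0
Gen 12: crossing 2x4. Both 2&5? no. Sum: 0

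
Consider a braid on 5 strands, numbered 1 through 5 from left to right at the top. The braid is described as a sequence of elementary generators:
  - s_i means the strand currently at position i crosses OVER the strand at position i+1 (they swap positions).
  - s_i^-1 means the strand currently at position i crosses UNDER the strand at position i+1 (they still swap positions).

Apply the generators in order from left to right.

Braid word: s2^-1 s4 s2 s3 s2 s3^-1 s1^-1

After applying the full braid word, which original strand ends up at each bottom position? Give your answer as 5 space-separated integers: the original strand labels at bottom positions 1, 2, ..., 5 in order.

Gen 1 (s2^-1): strand 2 crosses under strand 3. Perm now: [1 3 2 4 5]
Gen 2 (s4): strand 4 crosses over strand 5. Perm now: [1 3 2 5 4]
Gen 3 (s2): strand 3 crosses over strand 2. Perm now: [1 2 3 5 4]
Gen 4 (s3): strand 3 crosses over strand 5. Perm now: [1 2 5 3 4]
Gen 5 (s2): strand 2 crosses over strand 5. Perm now: [1 5 2 3 4]
Gen 6 (s3^-1): strand 2 crosses under strand 3. Perm now: [1 5 3 2 4]
Gen 7 (s1^-1): strand 1 crosses under strand 5. Perm now: [5 1 3 2 4]

Answer: 5 1 3 2 4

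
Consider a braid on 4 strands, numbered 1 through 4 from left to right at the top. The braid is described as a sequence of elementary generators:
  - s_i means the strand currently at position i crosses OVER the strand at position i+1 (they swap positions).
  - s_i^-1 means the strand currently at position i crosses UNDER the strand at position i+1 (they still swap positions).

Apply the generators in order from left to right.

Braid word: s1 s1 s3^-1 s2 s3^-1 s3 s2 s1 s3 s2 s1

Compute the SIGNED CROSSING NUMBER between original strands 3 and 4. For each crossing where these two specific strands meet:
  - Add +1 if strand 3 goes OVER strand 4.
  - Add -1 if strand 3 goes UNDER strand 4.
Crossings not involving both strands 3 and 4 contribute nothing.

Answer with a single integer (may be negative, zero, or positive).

Gen 1: crossing 1x2. Both 3&4? no. Sum: 0
Gen 2: crossing 2x1. Both 3&4? no. Sum: 0
Gen 3: 3 under 4. Both 3&4? yes. Contrib: -1. Sum: -1
Gen 4: crossing 2x4. Both 3&4? no. Sum: -1
Gen 5: crossing 2x3. Both 3&4? no. Sum: -1
Gen 6: crossing 3x2. Both 3&4? no. Sum: -1
Gen 7: crossing 4x2. Both 3&4? no. Sum: -1
Gen 8: crossing 1x2. Both 3&4? no. Sum: -1
Gen 9: 4 over 3. Both 3&4? yes. Contrib: -1. Sum: -2
Gen 10: crossing 1x3. Both 3&4? no. Sum: -2
Gen 11: crossing 2x3. Both 3&4? no. Sum: -2

Answer: -2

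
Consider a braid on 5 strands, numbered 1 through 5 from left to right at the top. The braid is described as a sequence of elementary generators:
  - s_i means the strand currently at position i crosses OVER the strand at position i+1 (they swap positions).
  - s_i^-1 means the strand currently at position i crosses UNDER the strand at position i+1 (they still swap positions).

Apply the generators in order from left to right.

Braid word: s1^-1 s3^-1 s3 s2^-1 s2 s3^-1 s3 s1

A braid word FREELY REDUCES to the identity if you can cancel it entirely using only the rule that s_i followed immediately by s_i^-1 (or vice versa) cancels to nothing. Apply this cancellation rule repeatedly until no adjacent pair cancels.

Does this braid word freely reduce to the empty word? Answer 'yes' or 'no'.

Gen 1 (s1^-1): push. Stack: [s1^-1]
Gen 2 (s3^-1): push. Stack: [s1^-1 s3^-1]
Gen 3 (s3): cancels prior s3^-1. Stack: [s1^-1]
Gen 4 (s2^-1): push. Stack: [s1^-1 s2^-1]
Gen 5 (s2): cancels prior s2^-1. Stack: [s1^-1]
Gen 6 (s3^-1): push. Stack: [s1^-1 s3^-1]
Gen 7 (s3): cancels prior s3^-1. Stack: [s1^-1]
Gen 8 (s1): cancels prior s1^-1. Stack: []
Reduced word: (empty)

Answer: yes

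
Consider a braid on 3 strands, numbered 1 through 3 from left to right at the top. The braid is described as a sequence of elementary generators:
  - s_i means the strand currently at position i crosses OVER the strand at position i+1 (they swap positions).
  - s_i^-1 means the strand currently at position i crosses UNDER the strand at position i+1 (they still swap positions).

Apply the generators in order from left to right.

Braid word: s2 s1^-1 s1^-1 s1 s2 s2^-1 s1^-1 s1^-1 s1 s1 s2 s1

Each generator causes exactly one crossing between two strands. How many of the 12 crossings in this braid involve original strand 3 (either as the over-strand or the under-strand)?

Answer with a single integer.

Gen 1: crossing 2x3. Involves strand 3? yes. Count so far: 1
Gen 2: crossing 1x3. Involves strand 3? yes. Count so far: 2
Gen 3: crossing 3x1. Involves strand 3? yes. Count so far: 3
Gen 4: crossing 1x3. Involves strand 3? yes. Count so far: 4
Gen 5: crossing 1x2. Involves strand 3? no. Count so far: 4
Gen 6: crossing 2x1. Involves strand 3? no. Count so far: 4
Gen 7: crossing 3x1. Involves strand 3? yes. Count so far: 5
Gen 8: crossing 1x3. Involves strand 3? yes. Count so far: 6
Gen 9: crossing 3x1. Involves strand 3? yes. Count so far: 7
Gen 10: crossing 1x3. Involves strand 3? yes. Count so far: 8
Gen 11: crossing 1x2. Involves strand 3? no. Count so far: 8
Gen 12: crossing 3x2. Involves strand 3? yes. Count so far: 9

Answer: 9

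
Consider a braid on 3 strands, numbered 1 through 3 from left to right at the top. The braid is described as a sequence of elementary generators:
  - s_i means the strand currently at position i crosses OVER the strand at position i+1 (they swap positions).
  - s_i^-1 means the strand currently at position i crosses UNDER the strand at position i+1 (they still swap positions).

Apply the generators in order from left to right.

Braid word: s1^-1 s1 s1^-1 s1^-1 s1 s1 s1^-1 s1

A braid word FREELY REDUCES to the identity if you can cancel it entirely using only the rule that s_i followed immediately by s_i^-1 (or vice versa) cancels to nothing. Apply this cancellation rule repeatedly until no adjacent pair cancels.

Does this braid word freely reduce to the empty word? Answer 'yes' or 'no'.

Answer: yes

Derivation:
Gen 1 (s1^-1): push. Stack: [s1^-1]
Gen 2 (s1): cancels prior s1^-1. Stack: []
Gen 3 (s1^-1): push. Stack: [s1^-1]
Gen 4 (s1^-1): push. Stack: [s1^-1 s1^-1]
Gen 5 (s1): cancels prior s1^-1. Stack: [s1^-1]
Gen 6 (s1): cancels prior s1^-1. Stack: []
Gen 7 (s1^-1): push. Stack: [s1^-1]
Gen 8 (s1): cancels prior s1^-1. Stack: []
Reduced word: (empty)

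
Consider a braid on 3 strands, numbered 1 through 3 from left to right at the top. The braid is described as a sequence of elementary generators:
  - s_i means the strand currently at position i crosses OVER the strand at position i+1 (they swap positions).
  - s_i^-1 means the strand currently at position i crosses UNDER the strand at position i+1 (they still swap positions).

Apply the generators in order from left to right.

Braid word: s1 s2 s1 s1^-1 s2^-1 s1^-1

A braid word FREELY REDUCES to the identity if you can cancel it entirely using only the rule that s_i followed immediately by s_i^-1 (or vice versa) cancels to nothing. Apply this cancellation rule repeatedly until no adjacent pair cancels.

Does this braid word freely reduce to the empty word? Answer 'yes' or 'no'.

Answer: yes

Derivation:
Gen 1 (s1): push. Stack: [s1]
Gen 2 (s2): push. Stack: [s1 s2]
Gen 3 (s1): push. Stack: [s1 s2 s1]
Gen 4 (s1^-1): cancels prior s1. Stack: [s1 s2]
Gen 5 (s2^-1): cancels prior s2. Stack: [s1]
Gen 6 (s1^-1): cancels prior s1. Stack: []
Reduced word: (empty)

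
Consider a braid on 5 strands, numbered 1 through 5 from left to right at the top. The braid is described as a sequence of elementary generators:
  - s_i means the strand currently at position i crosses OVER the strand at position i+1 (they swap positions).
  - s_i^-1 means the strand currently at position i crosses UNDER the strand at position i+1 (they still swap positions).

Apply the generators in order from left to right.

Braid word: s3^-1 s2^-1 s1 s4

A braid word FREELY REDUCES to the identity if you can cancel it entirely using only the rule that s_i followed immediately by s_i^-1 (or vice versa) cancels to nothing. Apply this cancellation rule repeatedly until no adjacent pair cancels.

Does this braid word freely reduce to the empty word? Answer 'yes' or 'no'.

Gen 1 (s3^-1): push. Stack: [s3^-1]
Gen 2 (s2^-1): push. Stack: [s3^-1 s2^-1]
Gen 3 (s1): push. Stack: [s3^-1 s2^-1 s1]
Gen 4 (s4): push. Stack: [s3^-1 s2^-1 s1 s4]
Reduced word: s3^-1 s2^-1 s1 s4

Answer: no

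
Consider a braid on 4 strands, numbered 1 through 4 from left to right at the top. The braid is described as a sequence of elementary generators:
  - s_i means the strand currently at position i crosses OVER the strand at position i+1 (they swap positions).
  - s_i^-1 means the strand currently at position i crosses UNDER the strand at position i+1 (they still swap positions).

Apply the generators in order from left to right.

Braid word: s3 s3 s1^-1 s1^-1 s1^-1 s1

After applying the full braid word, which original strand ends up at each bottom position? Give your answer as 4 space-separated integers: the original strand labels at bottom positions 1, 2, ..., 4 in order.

Answer: 1 2 3 4

Derivation:
Gen 1 (s3): strand 3 crosses over strand 4. Perm now: [1 2 4 3]
Gen 2 (s3): strand 4 crosses over strand 3. Perm now: [1 2 3 4]
Gen 3 (s1^-1): strand 1 crosses under strand 2. Perm now: [2 1 3 4]
Gen 4 (s1^-1): strand 2 crosses under strand 1. Perm now: [1 2 3 4]
Gen 5 (s1^-1): strand 1 crosses under strand 2. Perm now: [2 1 3 4]
Gen 6 (s1): strand 2 crosses over strand 1. Perm now: [1 2 3 4]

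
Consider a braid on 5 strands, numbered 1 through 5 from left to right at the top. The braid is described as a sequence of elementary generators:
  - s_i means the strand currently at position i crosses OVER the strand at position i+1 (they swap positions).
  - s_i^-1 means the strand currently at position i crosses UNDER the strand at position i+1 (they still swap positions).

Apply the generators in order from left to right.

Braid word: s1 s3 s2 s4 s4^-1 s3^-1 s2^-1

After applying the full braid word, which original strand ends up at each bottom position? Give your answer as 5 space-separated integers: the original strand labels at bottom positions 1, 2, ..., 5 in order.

Answer: 2 3 4 1 5

Derivation:
Gen 1 (s1): strand 1 crosses over strand 2. Perm now: [2 1 3 4 5]
Gen 2 (s3): strand 3 crosses over strand 4. Perm now: [2 1 4 3 5]
Gen 3 (s2): strand 1 crosses over strand 4. Perm now: [2 4 1 3 5]
Gen 4 (s4): strand 3 crosses over strand 5. Perm now: [2 4 1 5 3]
Gen 5 (s4^-1): strand 5 crosses under strand 3. Perm now: [2 4 1 3 5]
Gen 6 (s3^-1): strand 1 crosses under strand 3. Perm now: [2 4 3 1 5]
Gen 7 (s2^-1): strand 4 crosses under strand 3. Perm now: [2 3 4 1 5]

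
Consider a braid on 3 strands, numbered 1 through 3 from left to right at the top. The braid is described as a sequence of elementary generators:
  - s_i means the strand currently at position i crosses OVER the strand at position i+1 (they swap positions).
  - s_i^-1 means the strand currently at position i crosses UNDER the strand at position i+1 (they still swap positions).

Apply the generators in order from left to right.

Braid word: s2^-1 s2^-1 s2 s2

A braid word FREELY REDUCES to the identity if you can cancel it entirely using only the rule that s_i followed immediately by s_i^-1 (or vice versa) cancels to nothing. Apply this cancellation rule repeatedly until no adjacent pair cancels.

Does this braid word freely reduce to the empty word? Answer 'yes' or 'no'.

Answer: yes

Derivation:
Gen 1 (s2^-1): push. Stack: [s2^-1]
Gen 2 (s2^-1): push. Stack: [s2^-1 s2^-1]
Gen 3 (s2): cancels prior s2^-1. Stack: [s2^-1]
Gen 4 (s2): cancels prior s2^-1. Stack: []
Reduced word: (empty)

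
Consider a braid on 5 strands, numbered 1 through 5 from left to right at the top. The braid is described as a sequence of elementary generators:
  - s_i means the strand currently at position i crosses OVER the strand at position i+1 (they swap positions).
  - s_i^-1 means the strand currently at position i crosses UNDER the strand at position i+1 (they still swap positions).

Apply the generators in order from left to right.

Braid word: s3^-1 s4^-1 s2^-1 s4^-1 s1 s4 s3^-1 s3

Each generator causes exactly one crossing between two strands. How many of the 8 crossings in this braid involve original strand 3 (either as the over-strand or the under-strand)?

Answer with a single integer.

Gen 1: crossing 3x4. Involves strand 3? yes. Count so far: 1
Gen 2: crossing 3x5. Involves strand 3? yes. Count so far: 2
Gen 3: crossing 2x4. Involves strand 3? no. Count so far: 2
Gen 4: crossing 5x3. Involves strand 3? yes. Count so far: 3
Gen 5: crossing 1x4. Involves strand 3? no. Count so far: 3
Gen 6: crossing 3x5. Involves strand 3? yes. Count so far: 4
Gen 7: crossing 2x5. Involves strand 3? no. Count so far: 4
Gen 8: crossing 5x2. Involves strand 3? no. Count so far: 4

Answer: 4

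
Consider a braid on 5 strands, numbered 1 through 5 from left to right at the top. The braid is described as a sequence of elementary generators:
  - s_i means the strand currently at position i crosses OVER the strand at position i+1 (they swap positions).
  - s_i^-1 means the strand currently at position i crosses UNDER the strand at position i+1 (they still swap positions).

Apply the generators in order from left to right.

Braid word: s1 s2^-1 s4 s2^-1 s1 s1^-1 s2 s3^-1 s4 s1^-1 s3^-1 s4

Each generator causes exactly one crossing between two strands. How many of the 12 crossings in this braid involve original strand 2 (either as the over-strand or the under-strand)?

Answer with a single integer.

Gen 1: crossing 1x2. Involves strand 2? yes. Count so far: 1
Gen 2: crossing 1x3. Involves strand 2? no. Count so far: 1
Gen 3: crossing 4x5. Involves strand 2? no. Count so far: 1
Gen 4: crossing 3x1. Involves strand 2? no. Count so far: 1
Gen 5: crossing 2x1. Involves strand 2? yes. Count so far: 2
Gen 6: crossing 1x2. Involves strand 2? yes. Count so far: 3
Gen 7: crossing 1x3. Involves strand 2? no. Count so far: 3
Gen 8: crossing 1x5. Involves strand 2? no. Count so far: 3
Gen 9: crossing 1x4. Involves strand 2? no. Count so far: 3
Gen 10: crossing 2x3. Involves strand 2? yes. Count so far: 4
Gen 11: crossing 5x4. Involves strand 2? no. Count so far: 4
Gen 12: crossing 5x1. Involves strand 2? no. Count so far: 4

Answer: 4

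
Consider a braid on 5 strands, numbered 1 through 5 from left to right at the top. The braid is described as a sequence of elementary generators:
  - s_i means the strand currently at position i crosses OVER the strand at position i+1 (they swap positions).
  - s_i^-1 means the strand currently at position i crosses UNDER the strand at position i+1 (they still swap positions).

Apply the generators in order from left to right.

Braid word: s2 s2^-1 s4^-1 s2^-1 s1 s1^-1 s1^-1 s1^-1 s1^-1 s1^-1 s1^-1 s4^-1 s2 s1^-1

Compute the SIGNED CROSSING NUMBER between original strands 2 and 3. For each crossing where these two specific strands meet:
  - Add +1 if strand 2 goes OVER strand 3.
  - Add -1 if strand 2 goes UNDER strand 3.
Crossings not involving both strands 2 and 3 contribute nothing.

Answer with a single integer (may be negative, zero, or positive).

Gen 1: 2 over 3. Both 2&3? yes. Contrib: +1. Sum: 1
Gen 2: 3 under 2. Both 2&3? yes. Contrib: +1. Sum: 2
Gen 3: crossing 4x5. Both 2&3? no. Sum: 2
Gen 4: 2 under 3. Both 2&3? yes. Contrib: -1. Sum: 1
Gen 5: crossing 1x3. Both 2&3? no. Sum: 1
Gen 6: crossing 3x1. Both 2&3? no. Sum: 1
Gen 7: crossing 1x3. Both 2&3? no. Sum: 1
Gen 8: crossing 3x1. Both 2&3? no. Sum: 1
Gen 9: crossing 1x3. Both 2&3? no. Sum: 1
Gen 10: crossing 3x1. Both 2&3? no. Sum: 1
Gen 11: crossing 1x3. Both 2&3? no. Sum: 1
Gen 12: crossing 5x4. Both 2&3? no. Sum: 1
Gen 13: crossing 1x2. Both 2&3? no. Sum: 1
Gen 14: 3 under 2. Both 2&3? yes. Contrib: +1. Sum: 2

Answer: 2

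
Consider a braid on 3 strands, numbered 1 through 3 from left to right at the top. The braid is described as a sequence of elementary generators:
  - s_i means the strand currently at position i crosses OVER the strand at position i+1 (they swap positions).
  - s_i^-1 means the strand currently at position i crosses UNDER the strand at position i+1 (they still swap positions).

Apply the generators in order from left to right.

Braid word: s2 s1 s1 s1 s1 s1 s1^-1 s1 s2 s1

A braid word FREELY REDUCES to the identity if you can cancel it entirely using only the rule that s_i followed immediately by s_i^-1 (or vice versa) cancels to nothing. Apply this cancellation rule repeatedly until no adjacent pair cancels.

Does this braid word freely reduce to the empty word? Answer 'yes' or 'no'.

Gen 1 (s2): push. Stack: [s2]
Gen 2 (s1): push. Stack: [s2 s1]
Gen 3 (s1): push. Stack: [s2 s1 s1]
Gen 4 (s1): push. Stack: [s2 s1 s1 s1]
Gen 5 (s1): push. Stack: [s2 s1 s1 s1 s1]
Gen 6 (s1): push. Stack: [s2 s1 s1 s1 s1 s1]
Gen 7 (s1^-1): cancels prior s1. Stack: [s2 s1 s1 s1 s1]
Gen 8 (s1): push. Stack: [s2 s1 s1 s1 s1 s1]
Gen 9 (s2): push. Stack: [s2 s1 s1 s1 s1 s1 s2]
Gen 10 (s1): push. Stack: [s2 s1 s1 s1 s1 s1 s2 s1]
Reduced word: s2 s1 s1 s1 s1 s1 s2 s1

Answer: no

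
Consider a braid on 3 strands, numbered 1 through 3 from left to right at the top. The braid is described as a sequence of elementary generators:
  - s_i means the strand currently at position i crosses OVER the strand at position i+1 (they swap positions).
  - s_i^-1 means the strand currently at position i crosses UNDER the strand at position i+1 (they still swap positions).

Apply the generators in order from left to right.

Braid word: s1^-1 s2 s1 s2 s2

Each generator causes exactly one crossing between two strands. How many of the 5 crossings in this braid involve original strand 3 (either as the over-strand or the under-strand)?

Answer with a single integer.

Gen 1: crossing 1x2. Involves strand 3? no. Count so far: 0
Gen 2: crossing 1x3. Involves strand 3? yes. Count so far: 1
Gen 3: crossing 2x3. Involves strand 3? yes. Count so far: 2
Gen 4: crossing 2x1. Involves strand 3? no. Count so far: 2
Gen 5: crossing 1x2. Involves strand 3? no. Count so far: 2

Answer: 2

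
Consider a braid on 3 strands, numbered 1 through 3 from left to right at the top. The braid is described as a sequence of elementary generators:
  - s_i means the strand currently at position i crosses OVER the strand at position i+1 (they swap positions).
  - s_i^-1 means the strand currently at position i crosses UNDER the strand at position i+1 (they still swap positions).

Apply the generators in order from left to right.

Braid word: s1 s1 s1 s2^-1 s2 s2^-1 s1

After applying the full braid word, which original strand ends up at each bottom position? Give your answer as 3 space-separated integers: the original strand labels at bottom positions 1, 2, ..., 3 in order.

Gen 1 (s1): strand 1 crosses over strand 2. Perm now: [2 1 3]
Gen 2 (s1): strand 2 crosses over strand 1. Perm now: [1 2 3]
Gen 3 (s1): strand 1 crosses over strand 2. Perm now: [2 1 3]
Gen 4 (s2^-1): strand 1 crosses under strand 3. Perm now: [2 3 1]
Gen 5 (s2): strand 3 crosses over strand 1. Perm now: [2 1 3]
Gen 6 (s2^-1): strand 1 crosses under strand 3. Perm now: [2 3 1]
Gen 7 (s1): strand 2 crosses over strand 3. Perm now: [3 2 1]

Answer: 3 2 1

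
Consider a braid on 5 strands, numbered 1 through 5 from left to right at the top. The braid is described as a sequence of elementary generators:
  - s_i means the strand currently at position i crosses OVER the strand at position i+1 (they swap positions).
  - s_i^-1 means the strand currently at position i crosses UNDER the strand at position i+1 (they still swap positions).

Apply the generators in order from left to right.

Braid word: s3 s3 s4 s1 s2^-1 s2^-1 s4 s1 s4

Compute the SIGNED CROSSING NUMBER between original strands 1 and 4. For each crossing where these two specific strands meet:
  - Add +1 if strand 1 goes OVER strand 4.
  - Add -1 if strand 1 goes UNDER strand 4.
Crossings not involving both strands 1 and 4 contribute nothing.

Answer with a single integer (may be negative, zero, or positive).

Answer: 0

Derivation:
Gen 1: crossing 3x4. Both 1&4? no. Sum: 0
Gen 2: crossing 4x3. Both 1&4? no. Sum: 0
Gen 3: crossing 4x5. Both 1&4? no. Sum: 0
Gen 4: crossing 1x2. Both 1&4? no. Sum: 0
Gen 5: crossing 1x3. Both 1&4? no. Sum: 0
Gen 6: crossing 3x1. Both 1&4? no. Sum: 0
Gen 7: crossing 5x4. Both 1&4? no. Sum: 0
Gen 8: crossing 2x1. Both 1&4? no. Sum: 0
Gen 9: crossing 4x5. Both 1&4? no. Sum: 0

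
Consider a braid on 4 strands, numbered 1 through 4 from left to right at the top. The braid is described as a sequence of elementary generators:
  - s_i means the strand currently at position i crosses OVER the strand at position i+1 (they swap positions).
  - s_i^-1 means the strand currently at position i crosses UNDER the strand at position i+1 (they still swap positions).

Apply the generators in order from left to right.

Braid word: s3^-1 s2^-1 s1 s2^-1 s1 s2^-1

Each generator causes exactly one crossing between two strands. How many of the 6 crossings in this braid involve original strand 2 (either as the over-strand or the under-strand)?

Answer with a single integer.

Answer: 3

Derivation:
Gen 1: crossing 3x4. Involves strand 2? no. Count so far: 0
Gen 2: crossing 2x4. Involves strand 2? yes. Count so far: 1
Gen 3: crossing 1x4. Involves strand 2? no. Count so far: 1
Gen 4: crossing 1x2. Involves strand 2? yes. Count so far: 2
Gen 5: crossing 4x2. Involves strand 2? yes. Count so far: 3
Gen 6: crossing 4x1. Involves strand 2? no. Count so far: 3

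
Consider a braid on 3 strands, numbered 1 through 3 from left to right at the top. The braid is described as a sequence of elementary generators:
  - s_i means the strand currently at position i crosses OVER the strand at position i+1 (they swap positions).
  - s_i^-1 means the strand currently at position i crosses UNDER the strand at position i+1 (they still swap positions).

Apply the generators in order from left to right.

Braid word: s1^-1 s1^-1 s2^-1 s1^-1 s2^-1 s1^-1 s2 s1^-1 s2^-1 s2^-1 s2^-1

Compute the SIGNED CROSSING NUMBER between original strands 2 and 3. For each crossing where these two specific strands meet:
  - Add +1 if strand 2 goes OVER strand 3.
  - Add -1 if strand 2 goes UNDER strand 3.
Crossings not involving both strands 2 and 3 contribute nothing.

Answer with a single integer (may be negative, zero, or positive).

Gen 1: crossing 1x2. Both 2&3? no. Sum: 0
Gen 2: crossing 2x1. Both 2&3? no. Sum: 0
Gen 3: 2 under 3. Both 2&3? yes. Contrib: -1. Sum: -1
Gen 4: crossing 1x3. Both 2&3? no. Sum: -1
Gen 5: crossing 1x2. Both 2&3? no. Sum: -1
Gen 6: 3 under 2. Both 2&3? yes. Contrib: +1. Sum: 0
Gen 7: crossing 3x1. Both 2&3? no. Sum: 0
Gen 8: crossing 2x1. Both 2&3? no. Sum: 0
Gen 9: 2 under 3. Both 2&3? yes. Contrib: -1. Sum: -1
Gen 10: 3 under 2. Both 2&3? yes. Contrib: +1. Sum: 0
Gen 11: 2 under 3. Both 2&3? yes. Contrib: -1. Sum: -1

Answer: -1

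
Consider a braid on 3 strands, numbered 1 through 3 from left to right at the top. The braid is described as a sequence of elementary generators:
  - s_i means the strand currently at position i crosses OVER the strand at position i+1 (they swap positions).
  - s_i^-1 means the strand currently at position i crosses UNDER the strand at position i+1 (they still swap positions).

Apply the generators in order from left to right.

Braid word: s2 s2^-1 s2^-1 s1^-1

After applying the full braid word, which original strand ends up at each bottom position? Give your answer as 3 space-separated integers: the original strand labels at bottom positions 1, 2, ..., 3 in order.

Answer: 3 1 2

Derivation:
Gen 1 (s2): strand 2 crosses over strand 3. Perm now: [1 3 2]
Gen 2 (s2^-1): strand 3 crosses under strand 2. Perm now: [1 2 3]
Gen 3 (s2^-1): strand 2 crosses under strand 3. Perm now: [1 3 2]
Gen 4 (s1^-1): strand 1 crosses under strand 3. Perm now: [3 1 2]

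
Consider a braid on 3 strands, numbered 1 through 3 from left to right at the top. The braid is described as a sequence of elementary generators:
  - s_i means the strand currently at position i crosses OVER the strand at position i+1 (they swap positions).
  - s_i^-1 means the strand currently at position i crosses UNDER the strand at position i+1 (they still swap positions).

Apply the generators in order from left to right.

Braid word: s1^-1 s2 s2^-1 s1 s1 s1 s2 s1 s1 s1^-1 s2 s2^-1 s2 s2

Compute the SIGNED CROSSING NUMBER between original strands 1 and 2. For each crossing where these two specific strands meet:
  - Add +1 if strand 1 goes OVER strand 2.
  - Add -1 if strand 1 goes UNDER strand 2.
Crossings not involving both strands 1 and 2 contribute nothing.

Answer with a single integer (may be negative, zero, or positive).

Answer: 0

Derivation:
Gen 1: 1 under 2. Both 1&2? yes. Contrib: -1. Sum: -1
Gen 2: crossing 1x3. Both 1&2? no. Sum: -1
Gen 3: crossing 3x1. Both 1&2? no. Sum: -1
Gen 4: 2 over 1. Both 1&2? yes. Contrib: -1. Sum: -2
Gen 5: 1 over 2. Both 1&2? yes. Contrib: +1. Sum: -1
Gen 6: 2 over 1. Both 1&2? yes. Contrib: -1. Sum: -2
Gen 7: crossing 2x3. Both 1&2? no. Sum: -2
Gen 8: crossing 1x3. Both 1&2? no. Sum: -2
Gen 9: crossing 3x1. Both 1&2? no. Sum: -2
Gen 10: crossing 1x3. Both 1&2? no. Sum: -2
Gen 11: 1 over 2. Both 1&2? yes. Contrib: +1. Sum: -1
Gen 12: 2 under 1. Both 1&2? yes. Contrib: +1. Sum: 0
Gen 13: 1 over 2. Both 1&2? yes. Contrib: +1. Sum: 1
Gen 14: 2 over 1. Both 1&2? yes. Contrib: -1. Sum: 0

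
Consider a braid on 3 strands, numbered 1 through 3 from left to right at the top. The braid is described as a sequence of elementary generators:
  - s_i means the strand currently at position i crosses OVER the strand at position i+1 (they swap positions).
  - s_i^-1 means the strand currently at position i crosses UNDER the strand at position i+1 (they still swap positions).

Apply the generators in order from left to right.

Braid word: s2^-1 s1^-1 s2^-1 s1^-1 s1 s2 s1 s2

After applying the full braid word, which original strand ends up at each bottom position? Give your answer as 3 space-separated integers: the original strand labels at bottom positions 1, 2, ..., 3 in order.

Gen 1 (s2^-1): strand 2 crosses under strand 3. Perm now: [1 3 2]
Gen 2 (s1^-1): strand 1 crosses under strand 3. Perm now: [3 1 2]
Gen 3 (s2^-1): strand 1 crosses under strand 2. Perm now: [3 2 1]
Gen 4 (s1^-1): strand 3 crosses under strand 2. Perm now: [2 3 1]
Gen 5 (s1): strand 2 crosses over strand 3. Perm now: [3 2 1]
Gen 6 (s2): strand 2 crosses over strand 1. Perm now: [3 1 2]
Gen 7 (s1): strand 3 crosses over strand 1. Perm now: [1 3 2]
Gen 8 (s2): strand 3 crosses over strand 2. Perm now: [1 2 3]

Answer: 1 2 3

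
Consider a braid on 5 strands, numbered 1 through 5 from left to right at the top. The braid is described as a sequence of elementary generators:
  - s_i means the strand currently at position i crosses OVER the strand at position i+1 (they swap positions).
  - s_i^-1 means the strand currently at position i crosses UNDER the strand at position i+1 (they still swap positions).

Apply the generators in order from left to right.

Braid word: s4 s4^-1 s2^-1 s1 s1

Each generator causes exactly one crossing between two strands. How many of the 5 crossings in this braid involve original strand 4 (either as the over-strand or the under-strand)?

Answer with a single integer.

Answer: 2

Derivation:
Gen 1: crossing 4x5. Involves strand 4? yes. Count so far: 1
Gen 2: crossing 5x4. Involves strand 4? yes. Count so far: 2
Gen 3: crossing 2x3. Involves strand 4? no. Count so far: 2
Gen 4: crossing 1x3. Involves strand 4? no. Count so far: 2
Gen 5: crossing 3x1. Involves strand 4? no. Count so far: 2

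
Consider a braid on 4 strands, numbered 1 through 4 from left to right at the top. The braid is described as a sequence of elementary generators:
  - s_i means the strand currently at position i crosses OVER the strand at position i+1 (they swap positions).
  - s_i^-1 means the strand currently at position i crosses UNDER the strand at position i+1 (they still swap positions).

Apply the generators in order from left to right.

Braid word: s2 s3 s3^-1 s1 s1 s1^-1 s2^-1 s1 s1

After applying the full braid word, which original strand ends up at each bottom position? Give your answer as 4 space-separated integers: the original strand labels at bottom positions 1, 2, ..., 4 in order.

Answer: 3 2 1 4

Derivation:
Gen 1 (s2): strand 2 crosses over strand 3. Perm now: [1 3 2 4]
Gen 2 (s3): strand 2 crosses over strand 4. Perm now: [1 3 4 2]
Gen 3 (s3^-1): strand 4 crosses under strand 2. Perm now: [1 3 2 4]
Gen 4 (s1): strand 1 crosses over strand 3. Perm now: [3 1 2 4]
Gen 5 (s1): strand 3 crosses over strand 1. Perm now: [1 3 2 4]
Gen 6 (s1^-1): strand 1 crosses under strand 3. Perm now: [3 1 2 4]
Gen 7 (s2^-1): strand 1 crosses under strand 2. Perm now: [3 2 1 4]
Gen 8 (s1): strand 3 crosses over strand 2. Perm now: [2 3 1 4]
Gen 9 (s1): strand 2 crosses over strand 3. Perm now: [3 2 1 4]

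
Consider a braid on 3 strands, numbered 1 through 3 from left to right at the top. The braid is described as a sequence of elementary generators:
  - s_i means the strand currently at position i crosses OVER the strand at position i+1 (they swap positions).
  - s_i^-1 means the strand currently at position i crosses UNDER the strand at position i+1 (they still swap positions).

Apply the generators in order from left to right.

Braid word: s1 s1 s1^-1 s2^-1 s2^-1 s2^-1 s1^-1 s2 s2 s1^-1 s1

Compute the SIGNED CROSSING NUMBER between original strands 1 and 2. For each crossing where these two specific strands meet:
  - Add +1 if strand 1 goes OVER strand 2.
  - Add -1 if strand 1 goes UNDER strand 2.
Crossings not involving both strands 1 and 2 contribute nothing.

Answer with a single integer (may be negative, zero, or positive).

Gen 1: 1 over 2. Both 1&2? yes. Contrib: +1. Sum: 1
Gen 2: 2 over 1. Both 1&2? yes. Contrib: -1. Sum: 0
Gen 3: 1 under 2. Both 1&2? yes. Contrib: -1. Sum: -1
Gen 4: crossing 1x3. Both 1&2? no. Sum: -1
Gen 5: crossing 3x1. Both 1&2? no. Sum: -1
Gen 6: crossing 1x3. Both 1&2? no. Sum: -1
Gen 7: crossing 2x3. Both 1&2? no. Sum: -1
Gen 8: 2 over 1. Both 1&2? yes. Contrib: -1. Sum: -2
Gen 9: 1 over 2. Both 1&2? yes. Contrib: +1. Sum: -1
Gen 10: crossing 3x2. Both 1&2? no. Sum: -1
Gen 11: crossing 2x3. Both 1&2? no. Sum: -1

Answer: -1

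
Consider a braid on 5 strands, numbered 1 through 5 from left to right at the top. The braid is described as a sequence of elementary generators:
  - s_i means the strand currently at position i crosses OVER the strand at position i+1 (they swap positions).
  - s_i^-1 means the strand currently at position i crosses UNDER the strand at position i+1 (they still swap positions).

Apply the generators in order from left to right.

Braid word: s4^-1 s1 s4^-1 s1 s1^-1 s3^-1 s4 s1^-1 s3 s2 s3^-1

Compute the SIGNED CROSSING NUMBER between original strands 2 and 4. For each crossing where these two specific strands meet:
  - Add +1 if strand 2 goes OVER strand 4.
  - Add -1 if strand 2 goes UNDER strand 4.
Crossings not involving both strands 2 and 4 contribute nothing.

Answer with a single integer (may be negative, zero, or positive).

Gen 1: crossing 4x5. Both 2&4? no. Sum: 0
Gen 2: crossing 1x2. Both 2&4? no. Sum: 0
Gen 3: crossing 5x4. Both 2&4? no. Sum: 0
Gen 4: crossing 2x1. Both 2&4? no. Sum: 0
Gen 5: crossing 1x2. Both 2&4? no. Sum: 0
Gen 6: crossing 3x4. Both 2&4? no. Sum: 0
Gen 7: crossing 3x5. Both 2&4? no. Sum: 0
Gen 8: crossing 2x1. Both 2&4? no. Sum: 0
Gen 9: crossing 4x5. Both 2&4? no. Sum: 0
Gen 10: crossing 2x5. Both 2&4? no. Sum: 0
Gen 11: 2 under 4. Both 2&4? yes. Contrib: -1. Sum: -1

Answer: -1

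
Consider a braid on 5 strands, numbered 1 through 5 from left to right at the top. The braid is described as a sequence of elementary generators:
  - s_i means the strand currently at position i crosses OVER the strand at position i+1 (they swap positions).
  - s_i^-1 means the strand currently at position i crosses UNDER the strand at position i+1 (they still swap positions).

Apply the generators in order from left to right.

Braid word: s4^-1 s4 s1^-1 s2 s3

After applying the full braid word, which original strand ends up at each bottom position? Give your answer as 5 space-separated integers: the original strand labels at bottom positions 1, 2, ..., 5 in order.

Gen 1 (s4^-1): strand 4 crosses under strand 5. Perm now: [1 2 3 5 4]
Gen 2 (s4): strand 5 crosses over strand 4. Perm now: [1 2 3 4 5]
Gen 3 (s1^-1): strand 1 crosses under strand 2. Perm now: [2 1 3 4 5]
Gen 4 (s2): strand 1 crosses over strand 3. Perm now: [2 3 1 4 5]
Gen 5 (s3): strand 1 crosses over strand 4. Perm now: [2 3 4 1 5]

Answer: 2 3 4 1 5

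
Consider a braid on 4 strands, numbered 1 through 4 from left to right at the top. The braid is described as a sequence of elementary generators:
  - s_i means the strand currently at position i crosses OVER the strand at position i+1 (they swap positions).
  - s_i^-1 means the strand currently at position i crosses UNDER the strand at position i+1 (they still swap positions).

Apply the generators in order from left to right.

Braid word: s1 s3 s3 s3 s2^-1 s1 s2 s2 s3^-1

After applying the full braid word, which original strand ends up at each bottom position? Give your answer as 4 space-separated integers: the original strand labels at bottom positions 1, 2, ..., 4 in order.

Gen 1 (s1): strand 1 crosses over strand 2. Perm now: [2 1 3 4]
Gen 2 (s3): strand 3 crosses over strand 4. Perm now: [2 1 4 3]
Gen 3 (s3): strand 4 crosses over strand 3. Perm now: [2 1 3 4]
Gen 4 (s3): strand 3 crosses over strand 4. Perm now: [2 1 4 3]
Gen 5 (s2^-1): strand 1 crosses under strand 4. Perm now: [2 4 1 3]
Gen 6 (s1): strand 2 crosses over strand 4. Perm now: [4 2 1 3]
Gen 7 (s2): strand 2 crosses over strand 1. Perm now: [4 1 2 3]
Gen 8 (s2): strand 1 crosses over strand 2. Perm now: [4 2 1 3]
Gen 9 (s3^-1): strand 1 crosses under strand 3. Perm now: [4 2 3 1]

Answer: 4 2 3 1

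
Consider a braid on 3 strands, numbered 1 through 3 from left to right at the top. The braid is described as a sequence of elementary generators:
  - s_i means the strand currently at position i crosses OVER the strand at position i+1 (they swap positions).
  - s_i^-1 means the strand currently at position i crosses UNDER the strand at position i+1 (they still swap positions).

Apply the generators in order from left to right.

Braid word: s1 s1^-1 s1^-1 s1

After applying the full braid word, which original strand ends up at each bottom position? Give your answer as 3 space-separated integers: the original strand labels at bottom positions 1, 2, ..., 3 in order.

Answer: 1 2 3

Derivation:
Gen 1 (s1): strand 1 crosses over strand 2. Perm now: [2 1 3]
Gen 2 (s1^-1): strand 2 crosses under strand 1. Perm now: [1 2 3]
Gen 3 (s1^-1): strand 1 crosses under strand 2. Perm now: [2 1 3]
Gen 4 (s1): strand 2 crosses over strand 1. Perm now: [1 2 3]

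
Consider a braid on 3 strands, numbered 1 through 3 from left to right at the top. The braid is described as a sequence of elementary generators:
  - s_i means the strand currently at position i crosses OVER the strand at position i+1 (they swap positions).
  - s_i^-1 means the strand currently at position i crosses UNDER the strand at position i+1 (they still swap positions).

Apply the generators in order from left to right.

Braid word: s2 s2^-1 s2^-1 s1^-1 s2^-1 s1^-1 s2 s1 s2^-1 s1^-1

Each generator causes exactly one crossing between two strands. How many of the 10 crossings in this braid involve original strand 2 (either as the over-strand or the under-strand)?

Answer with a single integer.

Answer: 7

Derivation:
Gen 1: crossing 2x3. Involves strand 2? yes. Count so far: 1
Gen 2: crossing 3x2. Involves strand 2? yes. Count so far: 2
Gen 3: crossing 2x3. Involves strand 2? yes. Count so far: 3
Gen 4: crossing 1x3. Involves strand 2? no. Count so far: 3
Gen 5: crossing 1x2. Involves strand 2? yes. Count so far: 4
Gen 6: crossing 3x2. Involves strand 2? yes. Count so far: 5
Gen 7: crossing 3x1. Involves strand 2? no. Count so far: 5
Gen 8: crossing 2x1. Involves strand 2? yes. Count so far: 6
Gen 9: crossing 2x3. Involves strand 2? yes. Count so far: 7
Gen 10: crossing 1x3. Involves strand 2? no. Count so far: 7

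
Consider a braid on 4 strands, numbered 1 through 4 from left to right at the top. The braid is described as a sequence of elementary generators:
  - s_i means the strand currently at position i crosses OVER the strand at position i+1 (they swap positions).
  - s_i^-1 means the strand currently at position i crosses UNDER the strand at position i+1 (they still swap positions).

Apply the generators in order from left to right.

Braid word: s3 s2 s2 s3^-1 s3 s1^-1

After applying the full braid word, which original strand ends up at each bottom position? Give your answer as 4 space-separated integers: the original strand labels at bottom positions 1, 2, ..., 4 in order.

Gen 1 (s3): strand 3 crosses over strand 4. Perm now: [1 2 4 3]
Gen 2 (s2): strand 2 crosses over strand 4. Perm now: [1 4 2 3]
Gen 3 (s2): strand 4 crosses over strand 2. Perm now: [1 2 4 3]
Gen 4 (s3^-1): strand 4 crosses under strand 3. Perm now: [1 2 3 4]
Gen 5 (s3): strand 3 crosses over strand 4. Perm now: [1 2 4 3]
Gen 6 (s1^-1): strand 1 crosses under strand 2. Perm now: [2 1 4 3]

Answer: 2 1 4 3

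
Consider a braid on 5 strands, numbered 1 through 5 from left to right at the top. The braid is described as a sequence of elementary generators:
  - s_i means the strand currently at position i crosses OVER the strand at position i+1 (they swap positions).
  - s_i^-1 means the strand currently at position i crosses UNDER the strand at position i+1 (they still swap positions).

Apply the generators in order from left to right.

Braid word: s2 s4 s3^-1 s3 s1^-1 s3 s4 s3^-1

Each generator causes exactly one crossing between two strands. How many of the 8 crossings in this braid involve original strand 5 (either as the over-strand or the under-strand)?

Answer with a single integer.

Gen 1: crossing 2x3. Involves strand 5? no. Count so far: 0
Gen 2: crossing 4x5. Involves strand 5? yes. Count so far: 1
Gen 3: crossing 2x5. Involves strand 5? yes. Count so far: 2
Gen 4: crossing 5x2. Involves strand 5? yes. Count so far: 3
Gen 5: crossing 1x3. Involves strand 5? no. Count so far: 3
Gen 6: crossing 2x5. Involves strand 5? yes. Count so far: 4
Gen 7: crossing 2x4. Involves strand 5? no. Count so far: 4
Gen 8: crossing 5x4. Involves strand 5? yes. Count so far: 5

Answer: 5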